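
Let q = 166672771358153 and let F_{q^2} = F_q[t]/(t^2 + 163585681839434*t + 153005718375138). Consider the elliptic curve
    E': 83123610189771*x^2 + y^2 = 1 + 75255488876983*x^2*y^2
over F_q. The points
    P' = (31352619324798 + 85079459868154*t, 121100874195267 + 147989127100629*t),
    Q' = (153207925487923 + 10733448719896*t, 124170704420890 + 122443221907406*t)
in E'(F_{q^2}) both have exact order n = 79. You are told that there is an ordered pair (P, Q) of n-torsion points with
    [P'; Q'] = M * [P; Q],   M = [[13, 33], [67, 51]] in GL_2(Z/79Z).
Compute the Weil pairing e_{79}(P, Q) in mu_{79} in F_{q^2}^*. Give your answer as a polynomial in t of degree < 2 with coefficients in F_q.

146149682258692 + 55594146405099*t

The 79-Weil pairing on E[79] over F_{166672771358153} is alternating-bilinear: e_{79}(P',Q') = e_{79}(P,Q)^det(M).
Inverting 32 mod 79: 42. Thus e_{79}(P,Q) = e(P',Q')^{42}.
Edwards->Montgomery: u=(1+y)/(1-y), v=u/x -> 81701817263086v^2=u^3+63480902328479u^2+u; then x_W=1967030328197u+137511697416561: y^2=x^3+21030588409793*x+126313777689415.
7-bit Miller (1001111) on E'/F_{166672771358153} with a'=21030588409793, b'=126313777689415: accumulate tangent/chord ratios at Q'+S and P'+S'.
So e_{79}(P',Q') = 150712210585166 + 85901288185912*t.
Finally e_{79}(P,Q) = 146149682258692 + 55594146405099*t.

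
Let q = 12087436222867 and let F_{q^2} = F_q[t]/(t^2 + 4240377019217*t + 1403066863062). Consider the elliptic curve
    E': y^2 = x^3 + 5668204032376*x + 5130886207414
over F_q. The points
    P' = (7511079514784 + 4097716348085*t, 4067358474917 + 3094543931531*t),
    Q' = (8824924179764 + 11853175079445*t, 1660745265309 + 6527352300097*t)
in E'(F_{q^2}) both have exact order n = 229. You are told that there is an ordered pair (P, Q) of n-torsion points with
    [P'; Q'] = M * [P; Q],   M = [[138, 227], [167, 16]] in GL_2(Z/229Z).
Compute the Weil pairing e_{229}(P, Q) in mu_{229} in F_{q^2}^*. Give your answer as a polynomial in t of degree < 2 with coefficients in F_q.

7681923122161 + 5997232618764*t

Under M = [[138,227],[167,16]] in GL_2(Z/229), e_{229}(P',Q') = e_{229}(P,Q)^(138*16-227*167 mod 229).
Hence e(P,Q) = e(P',Q')^{10} where 10 = 23^{-1} mod 229.
Build f_{229,P'} and f_{229,Q'} via the 8-bit ladder of 229=11100101_2; evaluate at shifted divisors; quotient in F_{12087436222867^2}.
Miller gives e_{229}(P',Q') = 1566645890293 + 9175979217946*t in F_{12087436222867^2}.
Raise to 10: e(P,Q) = 7681923122161 + 5997232618764*t in mu_{229}.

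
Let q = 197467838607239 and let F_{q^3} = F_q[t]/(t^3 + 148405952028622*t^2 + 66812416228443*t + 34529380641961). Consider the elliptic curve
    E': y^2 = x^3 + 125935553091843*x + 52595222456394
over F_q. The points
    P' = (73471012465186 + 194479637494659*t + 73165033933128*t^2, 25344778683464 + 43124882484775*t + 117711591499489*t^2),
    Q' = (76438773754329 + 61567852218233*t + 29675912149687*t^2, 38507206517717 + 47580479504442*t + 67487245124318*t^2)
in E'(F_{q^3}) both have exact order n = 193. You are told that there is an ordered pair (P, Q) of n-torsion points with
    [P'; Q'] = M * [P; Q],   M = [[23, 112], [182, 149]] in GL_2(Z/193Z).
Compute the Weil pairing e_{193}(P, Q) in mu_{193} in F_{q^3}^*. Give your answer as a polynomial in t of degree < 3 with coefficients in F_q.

e_{193}(aP+bQ,cP+dQ) = e_{193}(P,Q)^(ad-bc); with (a,b,c,d)=(23,112,182,149) this gives the det-193 law.
det M = 23*149 - 112*182 = -16957 = 27 (mod 193); 27^{-1} = 143 (mod 193).
8-bit Miller (11000001) on E'/F_{197467838607239} with a'=125935553091843, b'=52595222456394: accumulate tangent/chord ratios at Q'+S and P'+S'.
Result: e(P',Q') = 100665599677931 + 103640213976695*t + 37328398010952*t^2.
Hence e(P,Q) = 150772869042975 + 155495661684559*t + 129887415690304*t^2 in F_{197467838607239^3}^*.

150772869042975 + 155495661684559*t + 129887415690304*t^2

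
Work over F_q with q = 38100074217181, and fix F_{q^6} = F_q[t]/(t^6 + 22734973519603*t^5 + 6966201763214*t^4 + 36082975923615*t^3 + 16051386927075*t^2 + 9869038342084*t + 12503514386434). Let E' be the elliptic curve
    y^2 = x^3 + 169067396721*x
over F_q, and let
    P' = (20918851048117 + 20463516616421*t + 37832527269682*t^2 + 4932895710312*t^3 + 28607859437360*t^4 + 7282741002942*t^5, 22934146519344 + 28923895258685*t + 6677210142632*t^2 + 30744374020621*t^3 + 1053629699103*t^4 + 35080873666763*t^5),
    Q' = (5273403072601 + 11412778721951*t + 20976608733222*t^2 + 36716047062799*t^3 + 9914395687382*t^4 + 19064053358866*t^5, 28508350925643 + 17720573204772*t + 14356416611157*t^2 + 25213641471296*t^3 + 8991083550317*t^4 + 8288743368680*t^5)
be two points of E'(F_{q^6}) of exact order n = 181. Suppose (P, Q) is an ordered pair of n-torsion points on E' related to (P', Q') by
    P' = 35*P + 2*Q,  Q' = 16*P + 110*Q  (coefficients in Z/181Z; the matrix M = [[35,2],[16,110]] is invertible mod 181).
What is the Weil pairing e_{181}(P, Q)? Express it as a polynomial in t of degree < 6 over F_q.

33814640019096 + 3490825437600*t + 29450119821908*t^2 + 33623164227168*t^3 + 4074208937643*t^4 + 9941413036173*t^5

Since e_{181}(P,P)=e_{181}(Q,Q)=1 and e_{181}(Q,P)=e_{181}(P,Q)^{-1}, expanding e_{181}(35*P + 2*Q,16*P + 110*Q) leaves e(P,Q)^det(M).
det M = 35*110 - 2*16 = 3818 = 17 (mod 181); 17^{-1} = 32 (mod 181).
n = 181 = (10110101)_2 (8 bits, wt 5); accumulate f_{181,P'}(Q'+S)/f_{181,P'}(S) along the 7-step ladder.
So e_{181}(P',Q') = 12660115369445 + 5658618545478*t + 34066963952106*t^2 + 15549208246440*t^3 + 15498136198676*t^4 + 1779355539406*t^5.
(12660115369445 + 5658618545478*t + 34066963952106*t^2 + 15549208246440*t^3 + 15498136198676*t^4 + 1779355539406*t^5)^{32} mod (38100074217181,f) = 33814640019096 + 3490825437600*t + 29450119821908*t^2 + 33623164227168*t^3 + 4074208937643*t^4 + 9941413036173*t^5.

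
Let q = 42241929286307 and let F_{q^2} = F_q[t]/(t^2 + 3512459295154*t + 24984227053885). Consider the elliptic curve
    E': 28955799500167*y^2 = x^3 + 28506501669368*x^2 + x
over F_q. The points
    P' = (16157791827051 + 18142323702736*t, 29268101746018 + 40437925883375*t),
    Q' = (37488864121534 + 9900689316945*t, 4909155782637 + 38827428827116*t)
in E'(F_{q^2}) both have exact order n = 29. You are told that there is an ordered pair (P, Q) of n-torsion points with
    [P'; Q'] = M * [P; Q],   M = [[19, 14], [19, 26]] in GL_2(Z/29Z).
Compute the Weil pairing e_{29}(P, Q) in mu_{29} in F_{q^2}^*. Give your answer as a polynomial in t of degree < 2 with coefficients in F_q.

34179373932616 + 16435562454260*t

The 29-Weil pairing on E[29] over F_{42241929286307} is alternating-bilinear: e_{29}(P',Q') = e_{29}(P,Q)^det(M).
Inverting 25 mod 29: 7. Thus e_{29}(P,Q) = e(P',Q')^{7}.
Undo Montgomery via alpha=21356675077674, beta=2537684115787: (a',b')=(10707240103125,12965817000063) over F_{42241929286307}.
Run Miller on y^2=x^3+10707240103125*x+12965817000063 over F_{42241929286307}: ladder 11101 (5 bits); e = f_P(D_Q)/f_Q(D_P).
Miller gives e_{29}(P',Q') = 16169812758275 + 9685235846737*t in F_{42241929286307^2}.
Thus e_{29}(P,Q) = 34179373932616 + 16435562454260*t.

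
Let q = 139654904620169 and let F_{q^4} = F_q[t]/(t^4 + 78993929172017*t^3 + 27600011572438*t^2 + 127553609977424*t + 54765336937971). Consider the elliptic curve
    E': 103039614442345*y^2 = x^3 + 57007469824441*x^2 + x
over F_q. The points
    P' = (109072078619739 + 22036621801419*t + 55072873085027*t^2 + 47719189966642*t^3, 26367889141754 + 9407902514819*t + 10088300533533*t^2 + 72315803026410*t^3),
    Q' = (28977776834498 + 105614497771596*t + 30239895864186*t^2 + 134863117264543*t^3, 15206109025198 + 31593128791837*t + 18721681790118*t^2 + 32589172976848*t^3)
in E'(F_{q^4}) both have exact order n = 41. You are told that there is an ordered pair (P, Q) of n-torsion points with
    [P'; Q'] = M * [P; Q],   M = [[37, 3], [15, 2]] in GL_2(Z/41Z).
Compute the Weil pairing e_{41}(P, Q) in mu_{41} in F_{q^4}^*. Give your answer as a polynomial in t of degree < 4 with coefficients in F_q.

13935087257859 + 112843927656960*t + 35897189509832*t^2 + 18492788127488*t^3

Alternating bilinearity on E[41] (values in mu_{41} in F_{139654904620169^4}) gives e(P',Q') = e(P,Q)^det(M).
det M = 37*2 - 3*15 = 29 = 29 (mod 41); 29^{-1} = 17 (mod 41).
Undo Montgomery via alpha=117348424450316, beta=34890830998410: (a',b')=(1025954940331,0) over F_{139654904620169}.
Run Miller on y^2=x^3+1025954940331*x over F_{139654904620169}: ladder 101001 (6 bits); e = f_P(D_Q)/f_Q(D_P).
Result: e(P',Q') = 101546050114555 + 131002351378011*t + 118216479297620*t^2 + 41294815404911*t^3.
Raise to 17: e(P,Q) = 13935087257859 + 112843927656960*t + 35897189509832*t^2 + 18492788127488*t^3 in mu_{41}.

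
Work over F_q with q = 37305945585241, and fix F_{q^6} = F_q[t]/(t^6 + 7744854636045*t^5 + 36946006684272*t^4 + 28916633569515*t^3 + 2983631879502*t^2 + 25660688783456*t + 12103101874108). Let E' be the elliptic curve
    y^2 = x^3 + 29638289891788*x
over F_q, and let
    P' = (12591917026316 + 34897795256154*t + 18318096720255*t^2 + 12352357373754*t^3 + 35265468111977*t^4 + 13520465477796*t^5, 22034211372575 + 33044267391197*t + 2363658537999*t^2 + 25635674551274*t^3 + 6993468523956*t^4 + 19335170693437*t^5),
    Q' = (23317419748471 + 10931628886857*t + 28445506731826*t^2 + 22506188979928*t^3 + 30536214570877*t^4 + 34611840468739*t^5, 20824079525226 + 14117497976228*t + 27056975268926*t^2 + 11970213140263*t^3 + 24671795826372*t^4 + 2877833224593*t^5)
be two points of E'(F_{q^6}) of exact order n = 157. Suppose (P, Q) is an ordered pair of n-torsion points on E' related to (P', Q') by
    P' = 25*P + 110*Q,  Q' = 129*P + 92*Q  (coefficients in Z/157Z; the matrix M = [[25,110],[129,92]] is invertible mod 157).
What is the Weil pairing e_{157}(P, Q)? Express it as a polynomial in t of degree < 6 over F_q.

25395632828170 + 15169634562166*t + 21505729092595*t^2 + 32532293771237*t^3 + 4848561712365*t^4 + 7483205233261*t^5

e_{157} is bilinear + alternating on E[157], so e_{157}(25*P + 110*Q, 129*P + 92*Q) = e_{157}(P,Q)^(25*92-110*129).
Inverting 42 mod 157: 86. Thus e_{157}(P,Q) = e(P',Q')^{86}.
Miller loop for e_{157} over F_{37305945585241^6}: bits of 157 = 10011101; 7 double steps + 4 add steps, l/v at each.
f_P(D_Q)/f_Q(D_P) = 10753865163068 + 23936091773915*t + 5151325011029*t^2 + 13030037865230*t^3 + 28397590165228*t^4 + 27168167826442*t^5.
e_{157}(P,Q) = (10753865163068 + 23936091773915*t + 5151325011029*t^2 + 13030037865230*t^3 + 28397590165228*t^4 + 27168167826442*t^5)^{86} = 25395632828170 + 15169634562166*t + 21505729092595*t^2 + 32532293771237*t^3 + 4848561712365*t^4 + 7483205233261*t^5.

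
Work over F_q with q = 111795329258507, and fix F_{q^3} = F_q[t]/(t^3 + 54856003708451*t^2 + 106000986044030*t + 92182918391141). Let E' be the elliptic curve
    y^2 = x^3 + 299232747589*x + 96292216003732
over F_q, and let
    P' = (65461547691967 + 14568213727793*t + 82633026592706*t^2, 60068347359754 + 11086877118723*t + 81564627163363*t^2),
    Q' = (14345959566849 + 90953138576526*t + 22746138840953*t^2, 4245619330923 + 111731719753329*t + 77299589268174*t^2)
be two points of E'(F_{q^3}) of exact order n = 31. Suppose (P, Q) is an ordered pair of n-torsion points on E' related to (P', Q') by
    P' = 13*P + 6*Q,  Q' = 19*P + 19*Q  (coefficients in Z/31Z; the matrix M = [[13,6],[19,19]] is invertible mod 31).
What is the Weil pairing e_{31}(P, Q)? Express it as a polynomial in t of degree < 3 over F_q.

71004754701645 + 62218419060004*t + 17940611566498*t^2

Alternating bilinearity on E[31] (values in mu_{31} in F_{111795329258507^3}) gives e(P',Q') = e(P,Q)^det(M).
Inverting 9 mod 31: 7. Thus e_{31}(P,Q) = e(P',Q')^{7}.
Run Miller on y^2=x^3+299232747589*x+96292216003732 over F_{111795329258507}: ladder 11111 (5 bits); e = f_P(D_Q)/f_Q(D_P).
Result: e(P',Q') = 86356782463719 + 33898624514207*t + 25345738054298*t^2.
Hence e(P,Q) = 71004754701645 + 62218419060004*t + 17940611566498*t^2 in F_{111795329258507^3}^*.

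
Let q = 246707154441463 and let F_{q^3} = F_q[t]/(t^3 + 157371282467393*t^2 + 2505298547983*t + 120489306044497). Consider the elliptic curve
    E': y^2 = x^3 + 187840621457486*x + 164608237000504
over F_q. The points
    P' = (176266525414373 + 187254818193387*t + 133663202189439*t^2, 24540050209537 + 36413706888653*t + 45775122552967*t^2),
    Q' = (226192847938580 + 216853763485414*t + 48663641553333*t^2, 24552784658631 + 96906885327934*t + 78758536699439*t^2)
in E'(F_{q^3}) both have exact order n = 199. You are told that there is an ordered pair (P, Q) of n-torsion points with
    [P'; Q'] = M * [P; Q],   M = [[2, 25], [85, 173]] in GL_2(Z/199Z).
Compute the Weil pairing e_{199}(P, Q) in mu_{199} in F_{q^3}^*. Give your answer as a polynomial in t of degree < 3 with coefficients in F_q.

30547383692207 + 241218554184191*t + 154288520447281*t^2

e_{199}(aP+bQ,cP+dQ) = e_{199}(P,Q)^(ad-bc); with (a,b,c,d)=(2,25,85,173) this gives the det-199 law.
So e_{199}(P,Q) = e_{199}(P',Q')^{83}, since 12*83 = 1 mod 199.
Double-and-add over 11000111: 8-1 doublings, 5-1 additions; each step l_{T,T}/v_{2T} or l_{T,P'}/v at Q'+S for random S.
e_{199}(P',Q') = 62255734652536 + 71350082067527*t + 183284516882505*t^2.
Hence e(P,Q) = 30547383692207 + 241218554184191*t + 154288520447281*t^2 in F_{246707154441463^3}^*.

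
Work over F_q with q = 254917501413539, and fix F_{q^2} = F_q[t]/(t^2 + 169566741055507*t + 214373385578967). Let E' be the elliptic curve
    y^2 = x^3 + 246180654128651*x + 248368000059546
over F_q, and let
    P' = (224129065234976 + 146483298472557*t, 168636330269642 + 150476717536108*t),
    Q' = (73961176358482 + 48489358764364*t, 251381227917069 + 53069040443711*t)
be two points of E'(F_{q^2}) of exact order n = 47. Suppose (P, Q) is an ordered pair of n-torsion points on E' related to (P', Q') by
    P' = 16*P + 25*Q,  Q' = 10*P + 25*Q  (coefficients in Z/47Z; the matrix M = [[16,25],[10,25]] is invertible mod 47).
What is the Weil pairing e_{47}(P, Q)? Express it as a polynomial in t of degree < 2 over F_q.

Since e_{47}(P,P)=e_{47}(Q,Q)=1 and e_{47}(Q,P)=e_{47}(P,Q)^{-1}, expanding e_{47}(16*P + 25*Q,10*P + 25*Q) leaves e(P,Q)^det(M).
So e_{47}(P,Q) = e_{47}(P',Q')^{21}, since 9*21 = 1 mod 47.
Run Miller on y^2=x^3+246180654128651*x+248368000059546 over F_{254917501413539}: ladder 101111 (6 bits); e = f_P(D_Q)/f_Q(D_P).
The quotient is 144163264803234 + 86977787082270*t.
Thus e_{47}(P,Q) = 230456137104647 + 249876072410838*t.

230456137104647 + 249876072410838*t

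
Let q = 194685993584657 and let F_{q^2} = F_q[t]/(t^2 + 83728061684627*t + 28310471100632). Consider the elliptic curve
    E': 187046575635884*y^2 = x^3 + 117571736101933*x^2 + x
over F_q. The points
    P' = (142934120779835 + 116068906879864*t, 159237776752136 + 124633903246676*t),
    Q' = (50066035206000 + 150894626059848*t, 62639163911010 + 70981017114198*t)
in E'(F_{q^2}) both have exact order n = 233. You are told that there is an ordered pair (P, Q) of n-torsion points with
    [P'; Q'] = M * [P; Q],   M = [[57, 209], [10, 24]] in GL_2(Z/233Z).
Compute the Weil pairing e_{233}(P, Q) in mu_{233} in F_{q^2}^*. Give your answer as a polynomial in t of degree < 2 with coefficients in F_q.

169899419102538 + 11474939580814*t

e_{233}(aP+bQ,cP+dQ) = e_{233}(P,Q)^(ad-bc); with (a,b,c,d)=(57,209,10,24) this gives the det-233 law.
So e_{233}(P,Q) = e_{233}(P',Q')^{81}, since 210*81 = 1 mod 233.
Set x_W=47109268253673*u+66527172276206, y_W=47109268253673*v; then E': y_W^2=x_W^3+180214737343882*x_W+145055378044855.
Miller loop for e_{233} over F_{194685993584657^2}: bits of 233 = 11101001; 7 double steps + 4 add steps, l/v at each.
e_{233}(P',Q') = 87325334766663 + 4325530073476*t.
Hence e(P,Q) = 169899419102538 + 11474939580814*t in F_{194685993584657^2}^*.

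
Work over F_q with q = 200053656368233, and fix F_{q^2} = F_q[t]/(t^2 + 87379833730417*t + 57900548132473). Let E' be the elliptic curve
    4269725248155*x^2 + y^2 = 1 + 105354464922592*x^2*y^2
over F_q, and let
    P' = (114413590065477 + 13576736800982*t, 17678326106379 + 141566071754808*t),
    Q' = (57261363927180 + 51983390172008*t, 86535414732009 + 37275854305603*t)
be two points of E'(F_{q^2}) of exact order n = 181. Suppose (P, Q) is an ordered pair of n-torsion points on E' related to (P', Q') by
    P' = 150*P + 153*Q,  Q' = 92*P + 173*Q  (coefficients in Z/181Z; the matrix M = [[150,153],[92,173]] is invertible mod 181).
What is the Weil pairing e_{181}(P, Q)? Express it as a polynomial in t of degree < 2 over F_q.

The 181-Weil pairing on E[181] over F_{200053656368233} is alternating-bilinear: e_{181}(P',Q') = e_{181}(P,Q)^det(M).
det(M) mod 181 = 109; its inverse in (Z/181)^* is 93 (check: 109*93 mod 181 = 1).
Edwards a_E,d_E -> Montgomery A=40697373113021,B=49224533382752 -> Weierstrass 193137601860357,151686911824803 via alpha=184982078668652,beta=24742229173449.
Run Miller on y^2=x^3+193137601860357*x+151686911824803 over F_{200053656368233}: ladder 10110101 (8 bits); e = f_P(D_Q)/f_Q(D_P).
f_P(D_Q)/f_Q(D_P) = 69623092466632 + 3013321047122*t.
Finally e_{181}(P,Q) = 92044438841425 + 84026466718873*t.

92044438841425 + 84026466718873*t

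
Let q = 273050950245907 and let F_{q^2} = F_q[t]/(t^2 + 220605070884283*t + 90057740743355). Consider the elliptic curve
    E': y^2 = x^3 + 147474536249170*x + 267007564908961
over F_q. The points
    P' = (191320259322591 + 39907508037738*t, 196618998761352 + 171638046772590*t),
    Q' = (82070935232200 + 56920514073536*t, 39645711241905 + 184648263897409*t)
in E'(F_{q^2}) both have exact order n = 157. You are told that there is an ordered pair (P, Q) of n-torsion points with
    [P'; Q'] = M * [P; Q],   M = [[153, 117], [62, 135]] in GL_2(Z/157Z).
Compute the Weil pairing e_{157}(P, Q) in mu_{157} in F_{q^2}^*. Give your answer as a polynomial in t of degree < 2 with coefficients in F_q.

84833747256153 + 181848383161003*t

e_{157}(aP+bQ,cP+dQ) = e_{157}(P,Q)^(ad-bc); with (a,b,c,d)=(153,117,62,135) this gives the det-157 law.
Inverting 56 mod 157: 143. Thus e_{157}(P,Q) = e(P',Q')^{143}.
n = 157 = (10011101)_2 (8 bits, wt 5); accumulate f_{157,P'}(Q'+S)/f_{157,P'}(S) along the 7-step ladder.
Result: e(P',Q') = 210499729471017 + 78031765858534*t.
Raise to 143: e(P,Q) = 84833747256153 + 181848383161003*t in mu_{157}.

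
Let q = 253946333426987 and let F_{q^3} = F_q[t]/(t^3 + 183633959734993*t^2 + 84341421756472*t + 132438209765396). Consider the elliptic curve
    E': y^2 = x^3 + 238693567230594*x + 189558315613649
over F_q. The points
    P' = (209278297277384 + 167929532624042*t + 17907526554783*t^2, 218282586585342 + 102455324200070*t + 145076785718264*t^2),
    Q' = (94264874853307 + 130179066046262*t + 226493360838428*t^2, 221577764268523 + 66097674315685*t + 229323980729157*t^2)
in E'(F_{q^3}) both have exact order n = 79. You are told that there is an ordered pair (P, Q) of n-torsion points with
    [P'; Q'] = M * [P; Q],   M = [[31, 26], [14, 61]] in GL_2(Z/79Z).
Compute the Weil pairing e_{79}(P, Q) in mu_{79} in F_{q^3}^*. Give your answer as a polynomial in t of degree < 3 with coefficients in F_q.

178901128602604 + 210151508496995*t + 185660152495273*t^2

Under M = [[31,26],[14,61]] in GL_2(Z/79), e_{79}(P',Q') = e_{79}(P,Q)^(31*61-26*14 mod 79).
31*61 - 26*14 = 1527; reduced mod 79: det = 26, inverse 76.
7-bit Miller (1001111) on E'/F_{253946333426987} with a'=238693567230594, b'=189558315613649: accumulate tangent/chord ratios at Q'+S and P'+S'.
f_P(D_Q)/f_Q(D_P) = 45070580583933 + 106330192194238*t + 72220207243784*t^2.
Raise to 76: e(P,Q) = 178901128602604 + 210151508496995*t + 185660152495273*t^2 in mu_{79}.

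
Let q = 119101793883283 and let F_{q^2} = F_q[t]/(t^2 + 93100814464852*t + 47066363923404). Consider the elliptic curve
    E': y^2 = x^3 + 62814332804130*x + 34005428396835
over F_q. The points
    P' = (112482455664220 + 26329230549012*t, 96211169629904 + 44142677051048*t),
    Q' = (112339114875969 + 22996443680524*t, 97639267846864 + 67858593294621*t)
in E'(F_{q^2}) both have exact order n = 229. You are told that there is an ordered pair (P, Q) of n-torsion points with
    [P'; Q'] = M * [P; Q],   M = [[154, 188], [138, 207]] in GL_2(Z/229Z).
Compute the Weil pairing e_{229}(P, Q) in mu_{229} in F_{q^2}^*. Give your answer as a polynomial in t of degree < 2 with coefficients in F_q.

The 229-Weil pairing on E[229] over F_{119101793883283} is alternating-bilinear: e_{229}(P',Q') = e_{229}(P,Q)^det(M).
Hence e(P,Q) = e(P',Q')^{103} where 103 = 209^{-1} mod 229.
8-bit Miller (11100101) on E'/F_{119101793883283} with a'=62814332804130, b'=34005428396835: accumulate tangent/chord ratios at Q'+S and P'+S'.
e_{229}(P',Q') = 58911876635440 + 85282029478754*t.
Hence e(P,Q) = 10425979560148 + 72180324115355*t in F_{119101793883283^2}^*.

10425979560148 + 72180324115355*t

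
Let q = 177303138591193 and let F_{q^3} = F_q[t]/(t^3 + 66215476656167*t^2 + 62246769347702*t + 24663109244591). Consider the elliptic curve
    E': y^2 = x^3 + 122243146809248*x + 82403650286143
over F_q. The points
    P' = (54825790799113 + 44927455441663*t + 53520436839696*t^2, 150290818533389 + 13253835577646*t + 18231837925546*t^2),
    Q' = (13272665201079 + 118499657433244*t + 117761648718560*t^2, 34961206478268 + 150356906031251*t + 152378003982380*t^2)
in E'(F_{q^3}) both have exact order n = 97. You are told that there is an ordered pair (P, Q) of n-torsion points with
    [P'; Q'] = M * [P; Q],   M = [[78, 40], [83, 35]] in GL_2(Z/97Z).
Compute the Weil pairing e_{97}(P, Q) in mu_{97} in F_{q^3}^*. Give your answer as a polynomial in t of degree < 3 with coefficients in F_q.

Alternating bilinearity on E[97] (values in mu_{97} in F_{177303138591193^3}) gives e(P',Q') = e(P,Q)^det(M).
Hence e(P,Q) = e(P',Q')^{12} where 12 = 89^{-1} mod 97.
7-bit Miller (1100001) on E'/F_{177303138591193} with a'=122243146809248, b'=82403650286143: accumulate tangent/chord ratios at Q'+S and P'+S'.
e_{97}(P',Q') = 62290760898860 + 49611341466973*t + 18485610289101*t^2.
Raise to 12: e(P,Q) = 5247319776646 + 88134158363702*t + 155157153512032*t^2 in mu_{97}.

5247319776646 + 88134158363702*t + 155157153512032*t^2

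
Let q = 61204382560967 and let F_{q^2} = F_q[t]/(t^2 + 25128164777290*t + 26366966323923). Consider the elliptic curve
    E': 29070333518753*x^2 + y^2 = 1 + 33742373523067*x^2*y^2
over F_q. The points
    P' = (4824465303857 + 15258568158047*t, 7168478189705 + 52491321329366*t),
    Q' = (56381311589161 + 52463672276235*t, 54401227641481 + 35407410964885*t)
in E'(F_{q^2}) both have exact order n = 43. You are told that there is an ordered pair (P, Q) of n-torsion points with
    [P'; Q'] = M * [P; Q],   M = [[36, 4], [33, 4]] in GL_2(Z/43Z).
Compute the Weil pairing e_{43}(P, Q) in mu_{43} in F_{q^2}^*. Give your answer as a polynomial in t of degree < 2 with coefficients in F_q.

Alternating bilinearity on E[43] (values in mu_{43} in F_{61204382560967^2}) gives e(P',Q') = e(P,Q)^det(M).
Hence e(P,Q) = e(P',Q')^{18} where 18 = 12^{-1} mod 43.
Edwards a_E,d_E -> Montgomery A=27444217300943,B=1791044942900 -> Weierstrass 23616204342791,39006926402379 via alpha=10468784506970,beta=29434181279405.
Double-and-add over 101011: 6-1 doublings, 4-1 additions; each step l_{T,T}/v_{2T} or l_{T,P'}/v at Q'+S for random S.
f_P(D_Q)/f_Q(D_P) = 52222736249341 + 36839257046728*t.
e_{43}(P,Q) = (52222736249341 + 36839257046728*t)^{18} = 25474300623039 + 25443132008672*t.

25474300623039 + 25443132008672*t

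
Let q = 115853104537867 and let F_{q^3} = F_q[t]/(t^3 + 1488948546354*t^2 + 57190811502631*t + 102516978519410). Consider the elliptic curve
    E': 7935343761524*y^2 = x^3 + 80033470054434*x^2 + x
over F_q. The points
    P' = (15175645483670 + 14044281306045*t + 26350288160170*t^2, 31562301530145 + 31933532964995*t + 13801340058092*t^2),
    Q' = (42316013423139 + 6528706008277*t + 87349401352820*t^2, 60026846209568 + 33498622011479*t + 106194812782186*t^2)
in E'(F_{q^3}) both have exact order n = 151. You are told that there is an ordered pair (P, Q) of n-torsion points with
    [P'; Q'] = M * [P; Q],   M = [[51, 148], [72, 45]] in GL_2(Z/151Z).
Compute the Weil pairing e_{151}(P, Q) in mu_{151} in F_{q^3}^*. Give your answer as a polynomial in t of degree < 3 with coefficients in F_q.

13406214972383 + 90372888325457*t + 84485285113773*t^2

e_{151} is bilinear + alternating on E[151], so e_{151}(51*P + 148*Q, 72*P + 45*Q) = e_{151}(P,Q)^(51*45-148*72).
Inverting 95 mod 151: 62. Thus e_{151}(P,Q) = e(P',Q')^{62}.
Set x_W=28844401723029*u+7374518041529, y_W=28844401723029*v; then E': y_W^2=x_W^3+52850968063983*x_W+62138610739586.
Double-and-add over 10010111: 8-1 doublings, 5-1 additions; each step l_{T,T}/v_{2T} or l_{T,P'}/v at Q'+S for random S.
So e_{151}(P',Q') = 57275663374854 + 80336757233707*t + 89693851873888*t^2.
Raise to 62: e(P,Q) = 13406214972383 + 90372888325457*t + 84485285113773*t^2 in mu_{151}.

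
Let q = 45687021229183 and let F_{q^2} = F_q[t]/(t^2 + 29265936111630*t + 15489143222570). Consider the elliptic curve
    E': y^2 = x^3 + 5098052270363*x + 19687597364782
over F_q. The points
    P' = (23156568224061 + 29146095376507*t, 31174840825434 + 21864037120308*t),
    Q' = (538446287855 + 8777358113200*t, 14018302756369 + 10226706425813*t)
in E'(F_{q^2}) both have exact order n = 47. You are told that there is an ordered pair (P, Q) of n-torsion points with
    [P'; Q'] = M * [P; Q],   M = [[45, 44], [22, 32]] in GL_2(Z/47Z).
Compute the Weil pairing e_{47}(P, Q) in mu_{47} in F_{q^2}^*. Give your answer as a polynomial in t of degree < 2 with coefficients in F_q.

e_{47}(aP+bQ,cP+dQ) = e_{47}(P,Q)^(ad-bc); with (a,b,c,d)=(45,44,22,32) this gives the det-47 law.
Hence e(P,Q) = e(P',Q')^{24} where 24 = 2^{-1} mod 47.
Double-and-add over 101111: 6-1 doublings, 5-1 additions; each step l_{T,T}/v_{2T} or l_{T,P'}/v at Q'+S for random S.
e_{47}(P',Q') = 25218142250390 + 40486850865627*t.
Finally e_{47}(P,Q) = 2369558596083 + 45288876459998*t.

2369558596083 + 45288876459998*t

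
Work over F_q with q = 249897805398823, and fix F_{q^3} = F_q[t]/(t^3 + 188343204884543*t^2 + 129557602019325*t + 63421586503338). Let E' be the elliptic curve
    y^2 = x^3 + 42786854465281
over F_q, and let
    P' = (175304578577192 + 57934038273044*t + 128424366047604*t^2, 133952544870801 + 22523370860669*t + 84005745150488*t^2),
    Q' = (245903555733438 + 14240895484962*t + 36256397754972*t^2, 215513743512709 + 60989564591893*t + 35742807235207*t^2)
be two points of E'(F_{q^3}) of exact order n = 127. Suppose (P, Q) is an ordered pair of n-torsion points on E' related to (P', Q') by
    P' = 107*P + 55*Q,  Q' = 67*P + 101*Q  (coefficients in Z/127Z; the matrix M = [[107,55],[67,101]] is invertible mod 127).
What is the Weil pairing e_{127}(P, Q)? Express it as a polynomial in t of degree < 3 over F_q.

Alternating bilinearity on E[127] (values in mu_{127} in F_{249897805398823^3}) gives e(P',Q') = e(P,Q)^det(M).
107*101 - 55*67 = 7122; reduced mod 127: det = 10, inverse 89.
Run Miller on y^2=x^3+42786854465281 over F_{249897805398823}: ladder 1111111 (7 bits); e = f_P(D_Q)/f_Q(D_P).
Result: e(P',Q') = 155104353510760 + 20756471039459*t + 141460121975775*t^2.
Raise to 89: e(P,Q) = 76818800215761 + 55245264201326*t + 210497823964790*t^2 in mu_{127}.

76818800215761 + 55245264201326*t + 210497823964790*t^2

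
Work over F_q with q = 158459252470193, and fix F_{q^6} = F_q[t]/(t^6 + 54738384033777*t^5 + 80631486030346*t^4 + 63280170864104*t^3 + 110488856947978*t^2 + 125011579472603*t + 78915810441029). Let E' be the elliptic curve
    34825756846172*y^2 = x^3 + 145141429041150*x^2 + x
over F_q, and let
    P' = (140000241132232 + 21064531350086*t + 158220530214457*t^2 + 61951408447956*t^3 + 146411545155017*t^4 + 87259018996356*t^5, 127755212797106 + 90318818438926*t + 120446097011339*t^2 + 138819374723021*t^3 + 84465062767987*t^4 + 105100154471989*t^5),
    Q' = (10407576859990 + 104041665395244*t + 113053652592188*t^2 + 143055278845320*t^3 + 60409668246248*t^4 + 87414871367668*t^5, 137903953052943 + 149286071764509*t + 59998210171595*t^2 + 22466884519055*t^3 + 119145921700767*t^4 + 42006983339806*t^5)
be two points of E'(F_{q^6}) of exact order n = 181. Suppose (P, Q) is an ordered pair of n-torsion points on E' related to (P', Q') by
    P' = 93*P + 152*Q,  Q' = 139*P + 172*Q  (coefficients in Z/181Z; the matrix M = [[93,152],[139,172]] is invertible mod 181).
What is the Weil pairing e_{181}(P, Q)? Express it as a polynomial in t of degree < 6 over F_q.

e_{181} is bilinear + alternating on E[181], so e_{181}(93*P + 152*Q, 139*P + 172*Q) = e_{181}(P,Q)^(93*172-152*139).
93*172 - 152*139 = -5132; reduced mod 181: det = 117, inverse 82.
(x,y)|->(35643514671380x+61837628513485,35643514671380y) sends E' to y^2=x^3+74356137866866*x+118193618349659.
Double-and-add over 10110101: 8-1 doublings, 5-1 additions; each step l_{T,T}/v_{2T} or l_{T,P'}/v at Q'+S for random S.
Result: e(P',Q') = 150084435715083 + 156129853668289*t + 22892001383945*t^2 + 59026898425435*t^3 + 59036275213958*t^4 + 3573751604737*t^5.
Finally e_{181}(P,Q) = 377721701322 + 138136843817449*t + 99522088607341*t^2 + 29948328098676*t^3 + 86837312241923*t^4 + 95493106993772*t^5.

377721701322 + 138136843817449*t + 99522088607341*t^2 + 29948328098676*t^3 + 86837312241923*t^4 + 95493106993772*t^5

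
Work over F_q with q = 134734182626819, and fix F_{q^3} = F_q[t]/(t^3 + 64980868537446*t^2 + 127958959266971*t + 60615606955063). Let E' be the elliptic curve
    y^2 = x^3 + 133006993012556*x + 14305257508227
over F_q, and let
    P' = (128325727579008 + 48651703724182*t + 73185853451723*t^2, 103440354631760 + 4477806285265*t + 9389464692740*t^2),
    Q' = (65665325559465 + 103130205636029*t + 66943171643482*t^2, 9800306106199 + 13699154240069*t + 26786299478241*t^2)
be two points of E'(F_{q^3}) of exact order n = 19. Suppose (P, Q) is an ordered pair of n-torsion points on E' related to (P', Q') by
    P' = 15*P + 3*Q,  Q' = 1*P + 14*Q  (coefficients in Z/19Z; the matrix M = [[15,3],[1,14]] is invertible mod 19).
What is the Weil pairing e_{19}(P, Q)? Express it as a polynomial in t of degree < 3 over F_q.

95326373934301 + 107416363418472*t + 95604753637832*t^2

Alternating bilinearity on E[19] (values in mu_{19} in F_{134734182626819^3}) gives e(P',Q') = e(P,Q)^det(M).
So e_{19}(P,Q) = e_{19}(P',Q')^{9}, since 17*9 = 1 mod 19.
5-bit Miller (10011) on E'/F_{134734182626819} with a'=133006993012556, b'=14305257508227: accumulate tangent/chord ratios at Q'+S and P'+S'.
So e_{19}(P',Q') = 35313048802874 + 57077770368288*t + 77062152188760*t^2.
(35313048802874 + 57077770368288*t + 77062152188760*t^2)^{9} mod (134734182626819,f) = 95326373934301 + 107416363418472*t + 95604753637832*t^2.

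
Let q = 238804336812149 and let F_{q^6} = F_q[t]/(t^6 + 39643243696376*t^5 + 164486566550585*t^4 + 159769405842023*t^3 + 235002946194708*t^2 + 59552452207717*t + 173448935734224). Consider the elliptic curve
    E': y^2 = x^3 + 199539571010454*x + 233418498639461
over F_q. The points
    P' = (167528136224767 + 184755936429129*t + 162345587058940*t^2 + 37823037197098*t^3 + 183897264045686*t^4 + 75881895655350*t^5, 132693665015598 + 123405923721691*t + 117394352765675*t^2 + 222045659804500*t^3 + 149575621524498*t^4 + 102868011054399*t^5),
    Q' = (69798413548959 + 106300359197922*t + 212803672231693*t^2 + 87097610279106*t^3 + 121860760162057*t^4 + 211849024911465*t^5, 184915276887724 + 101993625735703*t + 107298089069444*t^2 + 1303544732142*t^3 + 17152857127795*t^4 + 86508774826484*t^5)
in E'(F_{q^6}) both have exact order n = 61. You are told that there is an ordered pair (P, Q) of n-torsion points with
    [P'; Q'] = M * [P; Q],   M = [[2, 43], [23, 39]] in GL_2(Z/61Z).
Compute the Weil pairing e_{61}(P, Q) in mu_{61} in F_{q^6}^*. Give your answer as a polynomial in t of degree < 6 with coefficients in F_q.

Alternating bilinearity on E[61] (values in mu_{61} in F_{238804336812149^6}) gives e(P',Q') = e(P,Q)^det(M).
So e_{61}(P,Q) = e_{61}(P',Q')^{46}, since 4*46 = 1 mod 61.
Miller loop for e_{61} over F_{238804336812149^6}: bits of 61 = 111101; 5 double steps + 4 add steps, l/v at each.
Miller gives e_{61}(P',Q') = 203493976021387 + 79230654572359*t + 62864627373246*t^2 + 49261679428518*t^3 + 28311923184859*t^4 + 146479582699835*t^5 in F_{238804336812149^6}.
Hence e(P,Q) = 51040948436328 + 49259228568953*t + 228960502462048*t^2 + 160507989960936*t^3 + 192635330940518*t^4 + 22627158938228*t^5 in F_{238804336812149^6}^*.

51040948436328 + 49259228568953*t + 228960502462048*t^2 + 160507989960936*t^3 + 192635330940518*t^4 + 22627158938228*t^5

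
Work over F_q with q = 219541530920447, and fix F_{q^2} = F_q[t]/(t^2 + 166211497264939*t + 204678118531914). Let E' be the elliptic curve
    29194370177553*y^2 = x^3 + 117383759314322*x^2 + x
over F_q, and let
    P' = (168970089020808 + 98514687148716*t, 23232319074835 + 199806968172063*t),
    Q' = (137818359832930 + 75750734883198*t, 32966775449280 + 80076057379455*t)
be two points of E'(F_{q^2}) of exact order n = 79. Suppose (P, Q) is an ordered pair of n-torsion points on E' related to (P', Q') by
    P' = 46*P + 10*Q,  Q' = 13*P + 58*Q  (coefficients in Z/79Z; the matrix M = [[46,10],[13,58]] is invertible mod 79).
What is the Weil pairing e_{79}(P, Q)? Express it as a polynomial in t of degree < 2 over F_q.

72354523805996 + 23813935049266*t

e_{79}(aP+bQ,cP+dQ) = e_{79}(P,Q)^(ad-bc); with (a,b,c,d)=(46,10,13,58) this gives the det-79 law.
det(M) mod 79 = 10; its inverse in (Z/79)^* is 8 (check: 10*8 mod 79 = 1).
Set x_W=34132304327100*u+4809824521076, y_W=34132304327100*v; then E': y_W^2=x_W^3+214905775453708*x_W+182420828750825.
n = 79 = (1001111)_2 (7 bits, wt 5); accumulate f_{79,P'}(Q'+S)/f_{79,P'}(S) along the 6-step ladder.
Result: e(P',Q') = 185299327039856 + 80848577454354*t.
Finally e_{79}(P,Q) = 72354523805996 + 23813935049266*t.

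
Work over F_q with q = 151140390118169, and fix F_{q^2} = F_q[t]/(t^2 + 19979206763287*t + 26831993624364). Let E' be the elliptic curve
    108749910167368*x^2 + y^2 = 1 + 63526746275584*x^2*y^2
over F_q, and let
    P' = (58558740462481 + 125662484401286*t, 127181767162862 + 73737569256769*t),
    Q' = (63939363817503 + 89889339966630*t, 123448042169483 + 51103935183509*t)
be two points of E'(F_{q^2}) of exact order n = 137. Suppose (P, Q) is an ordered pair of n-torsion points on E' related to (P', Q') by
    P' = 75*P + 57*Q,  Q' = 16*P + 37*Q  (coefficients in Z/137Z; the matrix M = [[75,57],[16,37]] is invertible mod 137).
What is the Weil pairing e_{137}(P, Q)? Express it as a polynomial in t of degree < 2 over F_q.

e_{137}(aP+bQ,cP+dQ) = e_{137}(P,Q)^(ad-bc); with (a,b,c,d)=(75,57,16,37) this gives the det-137 law.
Hence e(P,Q) = e(P',Q')^{132} where 132 = 82^{-1} mod 137.
Edwards->Montgomery: u=(1+y)/(1-y), v=u/x -> 128063508971210v^2=u^3+88523190549329u^2+u; then x_W=11305790972946u+79092906113215: y^2=x^3+150416277975027*x+13918071150444.
Miller loop for e_{137} over F_{151140390118169^2}: bits of 137 = 10001001; 7 double steps + 2 add steps, l/v at each.
So e_{137}(P',Q') = 18682521024076 + 35244310323977*t.
e_{137}(P,Q) = (18682521024076 + 35244310323977*t)^{132} = 149687865383946 + 116466767875922*t.

149687865383946 + 116466767875922*t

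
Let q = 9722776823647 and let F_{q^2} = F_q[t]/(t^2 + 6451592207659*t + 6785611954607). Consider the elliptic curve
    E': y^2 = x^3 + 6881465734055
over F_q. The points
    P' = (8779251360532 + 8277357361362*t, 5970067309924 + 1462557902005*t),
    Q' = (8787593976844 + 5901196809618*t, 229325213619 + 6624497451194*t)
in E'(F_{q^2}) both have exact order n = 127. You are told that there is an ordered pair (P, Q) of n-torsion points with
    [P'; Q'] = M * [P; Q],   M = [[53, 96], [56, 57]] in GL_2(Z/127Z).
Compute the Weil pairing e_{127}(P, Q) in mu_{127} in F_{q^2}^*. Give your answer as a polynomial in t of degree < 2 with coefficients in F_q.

1177203196103 + 4546024766069*t

Since e_{127}(P,P)=e_{127}(Q,Q)=1 and e_{127}(Q,P)=e_{127}(P,Q)^{-1}, expanding e_{127}(53*P + 96*Q,56*P + 57*Q) leaves e(P,Q)^det(M).
det(M) mod 127 = 58; its inverse in (Z/127)^* is 46 (check: 58*46 mod 127 = 1).
7-bit Miller (1111111) on E'/F_{9722776823647} with a'=0, b'=6881465734055: accumulate tangent/chord ratios at Q'+S and P'+S'.
e_{127}(P',Q') = 2175869196231 + 5892703683348*t.
Finally e_{127}(P,Q) = 1177203196103 + 4546024766069*t.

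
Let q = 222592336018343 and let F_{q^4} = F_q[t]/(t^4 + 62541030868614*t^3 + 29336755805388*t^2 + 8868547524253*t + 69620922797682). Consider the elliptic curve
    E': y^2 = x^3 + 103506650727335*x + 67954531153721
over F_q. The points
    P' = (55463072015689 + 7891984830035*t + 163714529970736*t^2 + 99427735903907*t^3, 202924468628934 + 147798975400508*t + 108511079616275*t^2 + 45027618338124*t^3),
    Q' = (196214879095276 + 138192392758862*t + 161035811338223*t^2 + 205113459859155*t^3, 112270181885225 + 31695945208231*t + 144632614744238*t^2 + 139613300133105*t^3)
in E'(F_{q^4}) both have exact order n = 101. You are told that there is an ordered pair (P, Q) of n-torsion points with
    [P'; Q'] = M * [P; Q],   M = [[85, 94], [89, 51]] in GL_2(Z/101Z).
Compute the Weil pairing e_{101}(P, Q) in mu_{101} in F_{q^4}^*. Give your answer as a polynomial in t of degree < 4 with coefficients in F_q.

100690980203399 + 59697499446479*t + 194868949725702*t^2 + 3751333160971*t^3

e_{101} is bilinear + alternating on E[101], so e_{101}(85*P + 94*Q, 89*P + 51*Q) = e_{101}(P,Q)^(85*51-94*89).
So e_{101}(P,Q) = e_{101}(P',Q')^{45}, since 9*45 = 1 mod 101.
Miller loop for e_{101} over F_{222592336018343^4}: bits of 101 = 1100101; 6 double steps + 3 add steps, l/v at each.
f_P(D_Q)/f_Q(D_P) = 52038437075474 + 73857566972198*t + 80523927313083*t^2 + 215881842486604*t^3.
Thus e_{101}(P,Q) = 100690980203399 + 59697499446479*t + 194868949725702*t^2 + 3751333160971*t^3.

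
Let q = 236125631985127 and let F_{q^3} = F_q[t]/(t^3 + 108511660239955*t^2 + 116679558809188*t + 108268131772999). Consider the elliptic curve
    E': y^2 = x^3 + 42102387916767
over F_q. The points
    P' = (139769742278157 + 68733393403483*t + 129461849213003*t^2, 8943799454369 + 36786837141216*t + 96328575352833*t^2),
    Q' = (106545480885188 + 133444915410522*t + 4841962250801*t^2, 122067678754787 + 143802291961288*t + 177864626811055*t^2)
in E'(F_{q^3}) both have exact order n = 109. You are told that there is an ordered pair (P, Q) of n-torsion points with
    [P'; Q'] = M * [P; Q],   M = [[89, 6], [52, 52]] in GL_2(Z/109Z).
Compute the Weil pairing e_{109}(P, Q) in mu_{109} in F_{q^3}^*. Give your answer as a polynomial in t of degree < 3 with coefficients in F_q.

Under M = [[89,6],[52,52]] in GL_2(Z/109), e_{109}(P',Q') = e_{109}(P,Q)^(89*52-6*52 mod 109).
det(M) mod 109 = 65; its inverse in (Z/109)^* is 52 (check: 65*52 mod 109 = 1).
Miller loop for e_{109} over F_{236125631985127^3}: bits of 109 = 1101101; 6 double steps + 4 add steps, l/v at each.
Result: e(P',Q') = 136578177988000 + 103915396733053*t + 51132193932434*t^2.
Thus e_{109}(P,Q) = 44521916778599 + 9734613763886*t + 100337431621471*t^2.

44521916778599 + 9734613763886*t + 100337431621471*t^2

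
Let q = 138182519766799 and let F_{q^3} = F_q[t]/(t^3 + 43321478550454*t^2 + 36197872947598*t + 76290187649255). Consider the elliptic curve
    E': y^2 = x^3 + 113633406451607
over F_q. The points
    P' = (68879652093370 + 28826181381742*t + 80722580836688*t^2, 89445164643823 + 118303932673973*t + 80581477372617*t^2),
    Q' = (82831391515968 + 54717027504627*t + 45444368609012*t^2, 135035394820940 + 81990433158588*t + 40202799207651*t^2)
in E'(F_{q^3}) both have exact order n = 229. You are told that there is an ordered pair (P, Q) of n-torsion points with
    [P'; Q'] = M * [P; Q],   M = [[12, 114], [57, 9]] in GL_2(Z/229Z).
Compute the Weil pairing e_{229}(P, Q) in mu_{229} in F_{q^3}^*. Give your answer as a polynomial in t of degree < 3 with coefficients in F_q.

e_{229} is bilinear + alternating on E[229], so e_{229}(12*P + 114*Q, 57*P + 9*Q) = e_{229}(P,Q)^(12*9-114*57).
Hence e(P,Q) = e(P',Q')^{177} where 177 = 22^{-1} mod 229.
Run Miller on y^2=x^3+113633406451607 over F_{138182519766799}: ladder 11100101 (8 bits); e = f_P(D_Q)/f_Q(D_P).
The quotient is 35894343635860 + 52502646235423*t + 835275879129*t^2.
(35894343635860 + 52502646235423*t + 835275879129*t^2)^{177} mod (138182519766799,f) = 28715748790668 + 108718948299551*t + 90067319870507*t^2.

28715748790668 + 108718948299551*t + 90067319870507*t^2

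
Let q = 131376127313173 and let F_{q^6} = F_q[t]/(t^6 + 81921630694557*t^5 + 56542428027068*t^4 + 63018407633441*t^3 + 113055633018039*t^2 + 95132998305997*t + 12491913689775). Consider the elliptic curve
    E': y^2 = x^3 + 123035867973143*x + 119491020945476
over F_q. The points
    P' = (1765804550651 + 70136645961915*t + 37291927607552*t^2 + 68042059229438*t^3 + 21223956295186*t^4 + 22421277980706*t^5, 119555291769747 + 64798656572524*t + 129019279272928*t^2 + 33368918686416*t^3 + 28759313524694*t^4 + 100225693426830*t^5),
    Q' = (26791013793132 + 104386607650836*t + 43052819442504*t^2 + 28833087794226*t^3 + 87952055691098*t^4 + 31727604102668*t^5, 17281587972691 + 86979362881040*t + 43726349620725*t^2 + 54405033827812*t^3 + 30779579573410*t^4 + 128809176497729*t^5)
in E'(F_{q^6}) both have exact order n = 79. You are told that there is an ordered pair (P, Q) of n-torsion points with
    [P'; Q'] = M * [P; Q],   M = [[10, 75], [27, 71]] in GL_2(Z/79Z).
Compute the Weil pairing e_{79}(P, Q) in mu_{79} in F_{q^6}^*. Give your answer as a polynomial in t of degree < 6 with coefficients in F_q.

e_{79} is bilinear + alternating on E[79], so e_{79}(10*P + 75*Q, 27*P + 71*Q) = e_{79}(P,Q)^(10*71-75*27).
det M = 10*71 - 75*27 = -1315 = 28 (mod 79); 28^{-1} = 48 (mod 79).
Run Miller on y^2=x^3+123035867973143*x+119491020945476 over F_{131376127313173}: ladder 1001111 (7 bits); e = f_P(D_Q)/f_Q(D_P).
Result: e(P',Q') = 127433980501726 + 52840262793872*t + 68539266305597*t^2 + 58481411617774*t^3 + 105542129649035*t^4 + 7072650186225*t^5.
Thus e_{79}(P,Q) = 109575346437994 + 23405989253028*t + 119743902298225*t^2 + 99838043601651*t^3 + 88433435136564*t^4 + 61744408975671*t^5.

109575346437994 + 23405989253028*t + 119743902298225*t^2 + 99838043601651*t^3 + 88433435136564*t^4 + 61744408975671*t^5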